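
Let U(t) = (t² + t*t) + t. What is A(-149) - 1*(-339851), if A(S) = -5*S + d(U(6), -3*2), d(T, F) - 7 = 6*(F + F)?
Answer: 340531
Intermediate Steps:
U(t) = t + 2*t² (U(t) = (t² + t²) + t = 2*t² + t = t + 2*t²)
d(T, F) = 7 + 12*F (d(T, F) = 7 + 6*(F + F) = 7 + 6*(2*F) = 7 + 12*F)
A(S) = -65 - 5*S (A(S) = -5*S + (7 + 12*(-3*2)) = -5*S + (7 + 12*(-6)) = -5*S + (7 - 72) = -5*S - 65 = -65 - 5*S)
A(-149) - 1*(-339851) = (-65 - 5*(-149)) - 1*(-339851) = (-65 + 745) + 339851 = 680 + 339851 = 340531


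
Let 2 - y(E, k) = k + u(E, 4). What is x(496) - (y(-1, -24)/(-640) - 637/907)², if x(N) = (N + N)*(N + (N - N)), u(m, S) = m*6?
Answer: 161907666866591/329059600 ≈ 4.9203e+5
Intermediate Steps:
u(m, S) = 6*m
y(E, k) = 2 - k - 6*E (y(E, k) = 2 - (k + 6*E) = 2 + (-k - 6*E) = 2 - k - 6*E)
x(N) = 2*N² (x(N) = (2*N)*(N + 0) = (2*N)*N = 2*N²)
x(496) - (y(-1, -24)/(-640) - 637/907)² = 2*496² - ((2 - 1*(-24) - 6*(-1))/(-640) - 637/907)² = 2*246016 - ((2 + 24 + 6)*(-1/640) - 637*1/907)² = 492032 - (32*(-1/640) - 637/907)² = 492032 - (-1/20 - 637/907)² = 492032 - (-13647/18140)² = 492032 - 1*186240609/329059600 = 492032 - 186240609/329059600 = 161907666866591/329059600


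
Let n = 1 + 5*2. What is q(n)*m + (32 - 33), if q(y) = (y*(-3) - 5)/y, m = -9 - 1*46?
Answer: 189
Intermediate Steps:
m = -55 (m = -9 - 46 = -55)
n = 11 (n = 1 + 10 = 11)
q(y) = (-5 - 3*y)/y (q(y) = (-3*y - 5)/y = (-5 - 3*y)/y)
q(n)*m + (32 - 33) = (-3 - 5/11)*(-55) + (32 - 33) = (-3 - 5*1/11)*(-55) - 1 = (-3 - 5/11)*(-55) - 1 = -38/11*(-55) - 1 = 190 - 1 = 189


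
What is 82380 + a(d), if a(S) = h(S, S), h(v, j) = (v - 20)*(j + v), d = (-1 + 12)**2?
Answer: 106822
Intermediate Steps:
d = 121 (d = 11**2 = 121)
h(v, j) = (-20 + v)*(j + v)
a(S) = -40*S + 2*S**2 (a(S) = S**2 - 20*S - 20*S + S*S = S**2 - 20*S - 20*S + S**2 = -40*S + 2*S**2)
82380 + a(d) = 82380 + 2*121*(-20 + 121) = 82380 + 2*121*101 = 82380 + 24442 = 106822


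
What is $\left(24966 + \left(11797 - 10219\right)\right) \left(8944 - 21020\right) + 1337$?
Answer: $-320544007$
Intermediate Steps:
$\left(24966 + \left(11797 - 10219\right)\right) \left(8944 - 21020\right) + 1337 = \left(24966 + 1578\right) \left(8944 - 21020\right) + 1337 = 26544 \left(8944 - 21020\right) + 1337 = 26544 \left(-12076\right) + 1337 = -320545344 + 1337 = -320544007$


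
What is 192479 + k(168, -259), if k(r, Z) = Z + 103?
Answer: 192323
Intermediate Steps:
k(r, Z) = 103 + Z
192479 + k(168, -259) = 192479 + (103 - 259) = 192479 - 156 = 192323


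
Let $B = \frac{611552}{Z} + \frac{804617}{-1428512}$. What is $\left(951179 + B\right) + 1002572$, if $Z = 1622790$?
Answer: $\frac{2264568134901368837}{1159087494240} \approx 1.9538 \cdot 10^{6}$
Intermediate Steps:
$B = - \frac{216057525403}{1159087494240}$ ($B = \frac{611552}{1622790} + \frac{804617}{-1428512} = 611552 \cdot \frac{1}{1622790} + 804617 \left(- \frac{1}{1428512}\right) = \frac{305776}{811395} - \frac{804617}{1428512} = - \frac{216057525403}{1159087494240} \approx -0.1864$)
$\left(951179 + B\right) + 1002572 = \left(951179 - \frac{216057525403}{1159087494240}\right) + 1002572 = \frac{1102499467626183557}{1159087494240} + 1002572 = \frac{2264568134901368837}{1159087494240}$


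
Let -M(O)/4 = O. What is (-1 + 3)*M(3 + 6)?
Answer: -72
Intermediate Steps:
M(O) = -4*O
(-1 + 3)*M(3 + 6) = (-1 + 3)*(-4*(3 + 6)) = 2*(-4*9) = 2*(-36) = -72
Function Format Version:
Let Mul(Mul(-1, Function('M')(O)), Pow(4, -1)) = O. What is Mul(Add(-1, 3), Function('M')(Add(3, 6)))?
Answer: -72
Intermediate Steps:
Function('M')(O) = Mul(-4, O)
Mul(Add(-1, 3), Function('M')(Add(3, 6))) = Mul(Add(-1, 3), Mul(-4, Add(3, 6))) = Mul(2, Mul(-4, 9)) = Mul(2, -36) = -72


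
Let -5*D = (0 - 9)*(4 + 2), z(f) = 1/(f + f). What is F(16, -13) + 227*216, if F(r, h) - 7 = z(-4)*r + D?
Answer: 245239/5 ≈ 49048.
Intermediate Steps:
z(f) = 1/(2*f)
D = 54/5 (D = -(0 - 9)*(4 + 2)/5 = -(-9)*6/5 = -⅕*(-54) = 54/5 ≈ 10.800)
F(r, h) = 89/5 - r/8 (F(r, h) = 7 + (((½)/(-4))*r + 54/5) = 7 + (((½)*(-¼))*r + 54/5) = 7 + (-r/8 + 54/5) = 7 + (54/5 - r/8) = 89/5 - r/8)
F(16, -13) + 227*216 = (89/5 - ⅛*16) + 227*216 = (89/5 - 2) + 49032 = 79/5 + 49032 = 245239/5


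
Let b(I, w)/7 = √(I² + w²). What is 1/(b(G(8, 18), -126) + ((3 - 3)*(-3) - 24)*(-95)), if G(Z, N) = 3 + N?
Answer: 760/1466289 - 49*√37/1466289 ≈ 0.00031504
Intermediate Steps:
b(I, w) = 7*√(I² + w²)
1/(b(G(8, 18), -126) + ((3 - 3)*(-3) - 24)*(-95)) = 1/(7*√((3 + 18)² + (-126)²) + ((3 - 3)*(-3) - 24)*(-95)) = 1/(7*√(21² + 15876) + (0*(-3) - 24)*(-95)) = 1/(7*√(441 + 15876) + (0 - 24)*(-95)) = 1/(7*√16317 - 24*(-95)) = 1/(7*(21*√37) + 2280) = 1/(147*√37 + 2280) = 1/(2280 + 147*√37)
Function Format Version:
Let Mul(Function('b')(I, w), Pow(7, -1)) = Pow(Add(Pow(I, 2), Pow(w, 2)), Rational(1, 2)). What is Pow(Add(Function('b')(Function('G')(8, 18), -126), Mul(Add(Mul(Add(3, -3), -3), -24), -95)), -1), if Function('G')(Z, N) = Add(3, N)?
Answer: Add(Rational(760, 1466289), Mul(Rational(-49, 1466289), Pow(37, Rational(1, 2)))) ≈ 0.00031504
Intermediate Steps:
Function('b')(I, w) = Mul(7, Pow(Add(Pow(I, 2), Pow(w, 2)), Rational(1, 2)))
Pow(Add(Function('b')(Function('G')(8, 18), -126), Mul(Add(Mul(Add(3, -3), -3), -24), -95)), -1) = Pow(Add(Mul(7, Pow(Add(Pow(Add(3, 18), 2), Pow(-126, 2)), Rational(1, 2))), Mul(Add(Mul(Add(3, -3), -3), -24), -95)), -1) = Pow(Add(Mul(7, Pow(Add(Pow(21, 2), 15876), Rational(1, 2))), Mul(Add(Mul(0, -3), -24), -95)), -1) = Pow(Add(Mul(7, Pow(Add(441, 15876), Rational(1, 2))), Mul(Add(0, -24), -95)), -1) = Pow(Add(Mul(7, Pow(16317, Rational(1, 2))), Mul(-24, -95)), -1) = Pow(Add(Mul(7, Mul(21, Pow(37, Rational(1, 2)))), 2280), -1) = Pow(Add(Mul(147, Pow(37, Rational(1, 2))), 2280), -1) = Pow(Add(2280, Mul(147, Pow(37, Rational(1, 2)))), -1)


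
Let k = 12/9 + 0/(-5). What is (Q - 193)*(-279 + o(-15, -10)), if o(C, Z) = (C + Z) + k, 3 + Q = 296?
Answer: -90800/3 ≈ -30267.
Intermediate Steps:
k = 4/3 (k = 12*(⅑) + 0*(-⅕) = 4/3 + 0 = 4/3 ≈ 1.3333)
Q = 293 (Q = -3 + 296 = 293)
o(C, Z) = 4/3 + C + Z (o(C, Z) = (C + Z) + 4/3 = 4/3 + C + Z)
(Q - 193)*(-279 + o(-15, -10)) = (293 - 193)*(-279 + (4/3 - 15 - 10)) = 100*(-279 - 71/3) = 100*(-908/3) = -90800/3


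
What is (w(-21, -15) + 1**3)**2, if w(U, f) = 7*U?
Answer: 21316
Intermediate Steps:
(w(-21, -15) + 1**3)**2 = (7*(-21) + 1**3)**2 = (-147 + 1)**2 = (-146)**2 = 21316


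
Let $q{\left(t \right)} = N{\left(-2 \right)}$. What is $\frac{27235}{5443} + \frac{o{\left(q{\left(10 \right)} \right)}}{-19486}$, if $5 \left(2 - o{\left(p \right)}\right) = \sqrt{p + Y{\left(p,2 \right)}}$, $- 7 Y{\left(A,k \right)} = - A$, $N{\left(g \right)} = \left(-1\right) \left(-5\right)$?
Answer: $\frac{265345162}{53031149} + \frac{\sqrt{70}}{341005} \approx 5.0036$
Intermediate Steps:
$N{\left(g \right)} = 5$
$Y{\left(A,k \right)} = \frac{A}{7}$ ($Y{\left(A,k \right)} = - \frac{\left(-1\right) A}{7} = \frac{A}{7}$)
$q{\left(t \right)} = 5$
$o{\left(p \right)} = 2 - \frac{2 \sqrt{14} \sqrt{p}}{35}$ ($o{\left(p \right)} = 2 - \frac{\sqrt{p + \frac{p}{7}}}{5} = 2 - \frac{\sqrt{\frac{8 p}{7}}}{5} = 2 - \frac{\frac{2}{7} \sqrt{14} \sqrt{p}}{5} = 2 - \frac{2 \sqrt{14} \sqrt{p}}{35}$)
$\frac{27235}{5443} + \frac{o{\left(q{\left(10 \right)} \right)}}{-19486} = \frac{27235}{5443} + \frac{2 - \frac{2 \sqrt{14} \sqrt{5}}{35}}{-19486} = 27235 \cdot \frac{1}{5443} + \left(2 - \frac{2 \sqrt{70}}{35}\right) \left(- \frac{1}{19486}\right) = \frac{27235}{5443} - \left(\frac{1}{9743} - \frac{\sqrt{70}}{341005}\right) = \frac{265345162}{53031149} + \frac{\sqrt{70}}{341005}$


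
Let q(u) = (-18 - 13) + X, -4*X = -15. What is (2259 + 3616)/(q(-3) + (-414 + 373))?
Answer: -23500/273 ≈ -86.081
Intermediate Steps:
X = 15/4 (X = -¼*(-15) = 15/4 ≈ 3.7500)
q(u) = -109/4 (q(u) = (-18 - 13) + 15/4 = -31 + 15/4 = -109/4)
(2259 + 3616)/(q(-3) + (-414 + 373)) = (2259 + 3616)/(-109/4 + (-414 + 373)) = 5875/(-109/4 - 41) = 5875/(-273/4) = 5875*(-4/273) = -23500/273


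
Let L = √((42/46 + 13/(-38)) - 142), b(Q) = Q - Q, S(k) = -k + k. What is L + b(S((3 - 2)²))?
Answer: I*√108034266/874 ≈ 11.892*I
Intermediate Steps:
S(k) = 0
b(Q) = 0
L = I*√108034266/874 (L = √((42*(1/46) + 13*(-1/38)) - 142) = √((21/23 - 13/38) - 142) = √(499/874 - 142) = √(-123609/874) = I*√108034266/874 ≈ 11.892*I)
L + b(S((3 - 2)²)) = I*√108034266/874 + 0 = I*√108034266/874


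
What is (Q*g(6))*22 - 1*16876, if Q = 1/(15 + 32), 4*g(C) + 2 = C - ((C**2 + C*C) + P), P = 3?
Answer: -1587125/94 ≈ -16884.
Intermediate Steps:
g(C) = -5/4 - C**2/2 + C/4 (g(C) = -1/2 + (C - ((C**2 + C*C) + 3))/4 = -1/2 + (C - ((C**2 + C**2) + 3))/4 = -1/2 + (C - (2*C**2 + 3))/4 = -1/2 + (C - (3 + 2*C**2))/4 = -1/2 + (C + (-3 - 2*C**2))/4 = -1/2 + (-3 + C - 2*C**2)/4 = -1/2 + (-3/4 - C**2/2 + C/4) = -5/4 - C**2/2 + C/4)
Q = 1/47 ≈ 0.021277
(Q*g(6))*22 - 1*16876 = ((-5/4 - 1/2*6**2 + (1/4)*6)/47)*22 - 1*16876 = ((-5/4 - 1/2*36 + 3/2)/47)*22 - 16876 = ((-5/4 - 18 + 3/2)/47)*22 - 16876 = ((1/47)*(-71/4))*22 - 16876 = -71/188*22 - 16876 = -781/94 - 16876 = -1587125/94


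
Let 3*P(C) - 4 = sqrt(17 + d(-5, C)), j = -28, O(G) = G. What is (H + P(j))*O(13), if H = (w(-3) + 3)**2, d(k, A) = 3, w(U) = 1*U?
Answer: 52/3 + 26*sqrt(5)/3 ≈ 36.713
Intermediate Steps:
w(U) = U
P(C) = 4/3 + 2*sqrt(5)/3 (P(C) = 4/3 + sqrt(17 + 3)/3 = 4/3 + sqrt(20)/3 = 4/3 + (2*sqrt(5))/3 = 4/3 + 2*sqrt(5)/3)
H = 0 (H = (-3 + 3)**2 = 0**2 = 0)
(H + P(j))*O(13) = (0 + (4/3 + 2*sqrt(5)/3))*13 = (4/3 + 2*sqrt(5)/3)*13 = 52/3 + 26*sqrt(5)/3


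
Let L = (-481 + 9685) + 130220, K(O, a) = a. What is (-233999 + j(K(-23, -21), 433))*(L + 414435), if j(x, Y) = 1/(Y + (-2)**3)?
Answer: -55081041606066/425 ≈ -1.2960e+11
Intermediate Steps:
L = 139424 (L = 9204 + 130220 = 139424)
j(x, Y) = 1/(-8 + Y) (j(x, Y) = 1/(Y - 8) = 1/(-8 + Y))
(-233999 + j(K(-23, -21), 433))*(L + 414435) = (-233999 + 1/(-8 + 433))*(139424 + 414435) = (-233999 + 1/425)*553859 = -99449574/425*553859 = -55081041606066/425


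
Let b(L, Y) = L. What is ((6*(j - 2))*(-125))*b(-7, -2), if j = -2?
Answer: -21000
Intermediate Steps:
((6*(j - 2))*(-125))*b(-7, -2) = ((6*(-2 - 2))*(-125))*(-7) = ((6*(-4))*(-125))*(-7) = -24*(-125)*(-7) = 3000*(-7) = -21000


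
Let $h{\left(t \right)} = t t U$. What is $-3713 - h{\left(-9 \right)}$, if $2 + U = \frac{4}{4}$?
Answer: $-3632$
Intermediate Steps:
$U = -1$ ($U = -2 + \frac{4}{4} = -2 + 4 \cdot \frac{1}{4} = -2 + 1 = -1$)
$h{\left(t \right)} = - t^{2}$ ($h{\left(t \right)} = t t \left(-1\right) = t^{2} \left(-1\right) = - t^{2}$)
$-3713 - h{\left(-9 \right)} = -3713 - - \left(-9\right)^{2} = -3713 - \left(-1\right) 81 = -3713 - -81 = -3713 + 81 = -3632$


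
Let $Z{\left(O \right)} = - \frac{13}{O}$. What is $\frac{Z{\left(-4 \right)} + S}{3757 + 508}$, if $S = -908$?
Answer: $- \frac{3619}{17060} \approx -0.21213$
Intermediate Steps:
$\frac{Z{\left(-4 \right)} + S}{3757 + 508} = \frac{- \frac{13}{-4} - 908}{3757 + 508} = \frac{\left(-13\right) \left(- \frac{1}{4}\right) - 908}{4265} = \left(\frac{13}{4} - 908\right) \frac{1}{4265} = \left(- \frac{3619}{4}\right) \frac{1}{4265} = - \frac{3619}{17060}$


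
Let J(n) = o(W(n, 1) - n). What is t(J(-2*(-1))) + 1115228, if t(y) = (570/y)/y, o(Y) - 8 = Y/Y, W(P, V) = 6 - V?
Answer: 30111346/27 ≈ 1.1152e+6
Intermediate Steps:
o(Y) = 9 (o(Y) = 8 + Y/Y = 8 + 1 = 9)
J(n) = 9
t(y) = 570/y²
t(J(-2*(-1))) + 1115228 = 570/9² + 1115228 = 570*(1/81) + 1115228 = 190/27 + 1115228 = 30111346/27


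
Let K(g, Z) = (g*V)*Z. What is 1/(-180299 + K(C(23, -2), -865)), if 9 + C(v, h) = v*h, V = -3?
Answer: -1/323024 ≈ -3.0957e-6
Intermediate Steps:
C(v, h) = -9 + h*v (C(v, h) = -9 + v*h = -9 + h*v)
K(g, Z) = -3*Z*g (K(g, Z) = (g*(-3))*Z = (-3*g)*Z = -3*Z*g)
1/(-180299 + K(C(23, -2), -865)) = 1/(-180299 - 3*(-865)*(-9 - 2*23)) = 1/(-180299 - 3*(-865)*(-9 - 46)) = 1/(-180299 - 3*(-865)*(-55)) = 1/(-180299 - 142725) = 1/(-323024) = -1/323024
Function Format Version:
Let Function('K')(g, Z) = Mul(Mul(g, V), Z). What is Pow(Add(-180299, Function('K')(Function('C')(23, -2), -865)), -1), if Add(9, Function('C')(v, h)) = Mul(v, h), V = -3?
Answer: Rational(-1, 323024) ≈ -3.0957e-6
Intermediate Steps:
Function('C')(v, h) = Add(-9, Mul(h, v)) (Function('C')(v, h) = Add(-9, Mul(v, h)) = Add(-9, Mul(h, v)))
Function('K')(g, Z) = Mul(-3, Z, g) (Function('K')(g, Z) = Mul(Mul(g, -3), Z) = Mul(Mul(-3, g), Z) = Mul(-3, Z, g))
Pow(Add(-180299, Function('K')(Function('C')(23, -2), -865)), -1) = Pow(Add(-180299, Mul(-3, -865, Add(-9, Mul(-2, 23)))), -1) = Pow(Add(-180299, Mul(-3, -865, Add(-9, -46))), -1) = Pow(Add(-180299, Mul(-3, -865, -55)), -1) = Pow(Add(-180299, -142725), -1) = Pow(-323024, -1) = Rational(-1, 323024)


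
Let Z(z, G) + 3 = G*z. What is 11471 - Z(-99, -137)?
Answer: -2089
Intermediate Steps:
Z(z, G) = -3 + G*z
11471 - Z(-99, -137) = 11471 - (-3 - 137*(-99)) = 11471 - (-3 + 13563) = 11471 - 1*13560 = 11471 - 13560 = -2089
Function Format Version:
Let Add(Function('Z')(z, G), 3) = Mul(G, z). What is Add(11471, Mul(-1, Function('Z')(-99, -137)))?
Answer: -2089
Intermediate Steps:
Function('Z')(z, G) = Add(-3, Mul(G, z))
Add(11471, Mul(-1, Function('Z')(-99, -137))) = Add(11471, Mul(-1, Add(-3, Mul(-137, -99)))) = Add(11471, Mul(-1, Add(-3, 13563))) = Add(11471, Mul(-1, 13560)) = Add(11471, -13560) = -2089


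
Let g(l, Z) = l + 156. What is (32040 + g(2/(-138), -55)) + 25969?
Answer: 4013384/69 ≈ 58165.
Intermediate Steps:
g(l, Z) = 156 + l
(32040 + g(2/(-138), -55)) + 25969 = (32040 + (156 + 2/(-138))) + 25969 = (32040 + (156 + 2*(-1/138))) + 25969 = (32040 + (156 - 1/69)) + 25969 = (32040 + 10763/69) + 25969 = 2221523/69 + 25969 = 4013384/69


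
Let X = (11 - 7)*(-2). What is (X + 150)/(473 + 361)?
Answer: 71/417 ≈ 0.17026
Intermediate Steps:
X = -8 (X = 4*(-2) = -8)
(X + 150)/(473 + 361) = (-8 + 150)/(473 + 361) = 142/834 = 142*(1/834) = 71/417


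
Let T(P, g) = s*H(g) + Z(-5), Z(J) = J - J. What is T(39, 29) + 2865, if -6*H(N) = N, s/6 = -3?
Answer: 2952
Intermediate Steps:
s = -18 (s = 6*(-3) = -18)
Z(J) = 0
H(N) = -N/6
T(P, g) = 3*g (T(P, g) = -(-3)*g + 0 = 3*g + 0 = 3*g)
T(39, 29) + 2865 = 3*29 + 2865 = 87 + 2865 = 2952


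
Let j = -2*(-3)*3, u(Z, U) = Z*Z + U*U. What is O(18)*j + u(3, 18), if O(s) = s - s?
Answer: 333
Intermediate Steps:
u(Z, U) = U² + Z² (u(Z, U) = Z² + U² = U² + Z²)
j = 18 (j = 6*3 = 18)
O(s) = 0
O(18)*j + u(3, 18) = 0*18 + (18² + 3²) = 0 + (324 + 9) = 0 + 333 = 333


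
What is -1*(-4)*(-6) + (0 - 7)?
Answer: -31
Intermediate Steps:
-1*(-4)*(-6) + (0 - 7) = 4*(-6) - 7 = -24 - 7 = -31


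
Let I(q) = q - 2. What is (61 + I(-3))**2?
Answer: 3136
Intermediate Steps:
I(q) = -2 + q
(61 + I(-3))**2 = (61 + (-2 - 3))**2 = (61 - 5)**2 = 56**2 = 3136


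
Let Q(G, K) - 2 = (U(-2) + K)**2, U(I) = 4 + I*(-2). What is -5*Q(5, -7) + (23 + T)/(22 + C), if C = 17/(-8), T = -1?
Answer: -2209/159 ≈ -13.893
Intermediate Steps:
U(I) = 4 - 2*I
C = -17/8 (C = 17*(-1/8) = -17/8 ≈ -2.1250)
Q(G, K) = 2 + (8 + K)**2 (Q(G, K) = 2 + ((4 - 2*(-2)) + K)**2 = 2 + ((4 + 4) + K)**2 = 2 + (8 + K)**2)
-5*Q(5, -7) + (23 + T)/(22 + C) = -5*(2 + (8 - 7)**2) + (23 - 1)/(22 - 17/8) = -5*(2 + 1**2) + 22/(159/8) = -5*(2 + 1) + 22*(8/159) = -5*3 + 176/159 = -15 + 176/159 = -2209/159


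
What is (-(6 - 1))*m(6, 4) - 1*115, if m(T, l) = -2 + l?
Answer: -125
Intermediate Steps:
(-(6 - 1))*m(6, 4) - 1*115 = (-(6 - 1))*(-2 + 4) - 1*115 = -1*5*2 - 115 = -5*2 - 115 = -10 - 115 = -125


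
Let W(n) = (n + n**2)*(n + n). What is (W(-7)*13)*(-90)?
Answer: 687960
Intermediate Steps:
W(n) = 2*n*(n + n**2) (W(n) = (n + n**2)*(2*n) = 2*n*(n + n**2))
(W(-7)*13)*(-90) = ((2*(-7)**2*(1 - 7))*13)*(-90) = ((2*49*(-6))*13)*(-90) = -588*13*(-90) = -7644*(-90) = 687960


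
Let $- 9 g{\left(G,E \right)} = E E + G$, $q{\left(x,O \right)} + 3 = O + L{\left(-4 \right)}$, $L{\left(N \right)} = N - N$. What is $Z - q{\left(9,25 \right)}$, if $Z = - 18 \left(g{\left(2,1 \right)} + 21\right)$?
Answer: $-394$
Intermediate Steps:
$L{\left(N \right)} = 0$
$q{\left(x,O \right)} = -3 + O$ ($q{\left(x,O \right)} = -3 + \left(O + 0\right) = -3 + O$)
$g{\left(G,E \right)} = - \frac{G}{9} - \frac{E^{2}}{9}$ ($g{\left(G,E \right)} = - \frac{E E + G}{9} = - \frac{E^{2} + G}{9} = - \frac{G + E^{2}}{9} = - \frac{G}{9} - \frac{E^{2}}{9}$)
$Z = -372$ ($Z = - 18 \left(\left(\left(- \frac{1}{9}\right) 2 - \frac{1^{2}}{9}\right) + 21\right) = - 18 \left(\left(- \frac{2}{9} - \frac{1}{9}\right) + 21\right) = - 18 \left(- \frac{1}{3} + 21\right) = \left(-18\right) \frac{62}{3} = -372$)
$Z - q{\left(9,25 \right)} = -372 - \left(-3 + 25\right) = -372 - 22 = -394$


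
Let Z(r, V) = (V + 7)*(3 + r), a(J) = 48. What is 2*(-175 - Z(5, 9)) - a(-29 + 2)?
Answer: -654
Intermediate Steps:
Z(r, V) = (3 + r)*(7 + V) (Z(r, V) = (7 + V)*(3 + r) = (3 + r)*(7 + V))
2*(-175 - Z(5, 9)) - a(-29 + 2) = 2*(-175 - (21 + 3*9 + 7*5 + 9*5)) - 1*48 = 2*(-175 - (21 + 27 + 35 + 45)) - 48 = 2*(-175 - 1*128) - 48 = 2*(-175 - 128) - 48 = 2*(-303) - 48 = -606 - 48 = -654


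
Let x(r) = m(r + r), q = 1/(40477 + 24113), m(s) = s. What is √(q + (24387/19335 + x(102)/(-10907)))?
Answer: √1024656455639987469285090/908078754570 ≈ 1.1147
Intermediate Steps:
q = 1/64590 ≈ 1.5482e-5
x(r) = 2*r (x(r) = r + r = 2*r)
√(q + (24387/19335 + x(102)/(-10907))) = √(1/64590 + (24387/19335 + (2*102)/(-10907))) = √(1/64590 + (24387*(1/19335) + 204*(-1/10907))) = √(1/64590 + (8129/6445 - 204/10907)) = √(1/64590 + 87348223/70295615) = √(1128378403837/908078754570) = √1024656455639987469285090/908078754570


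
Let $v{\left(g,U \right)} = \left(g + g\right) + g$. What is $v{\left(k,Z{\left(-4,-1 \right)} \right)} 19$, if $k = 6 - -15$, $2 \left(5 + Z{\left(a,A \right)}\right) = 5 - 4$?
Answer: $1197$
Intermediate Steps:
$Z{\left(a,A \right)} = - \frac{9}{2}$ ($Z{\left(a,A \right)} = -5 + \frac{5 - 4}{2} = -5 + \frac{1}{2} \cdot 1 = -5 + \frac{1}{2} = - \frac{9}{2}$)
$k = 21$ ($k = 6 + 15 = 21$)
$v{\left(g,U \right)} = 3 g$ ($v{\left(g,U \right)} = 2 g + g = 3 g$)
$v{\left(k,Z{\left(-4,-1 \right)} \right)} 19 = 3 \cdot 21 \cdot 19 = 63 \cdot 19 = 1197$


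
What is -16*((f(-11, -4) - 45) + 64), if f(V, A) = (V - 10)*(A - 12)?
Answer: -5680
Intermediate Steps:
f(V, A) = (-12 + A)*(-10 + V) (f(V, A) = (-10 + V)*(-12 + A) = (-12 + A)*(-10 + V))
-16*((f(-11, -4) - 45) + 64) = -16*(((120 - 12*(-11) - 10*(-4) - 4*(-11)) - 45) + 64) = -16*(((120 + 132 + 40 + 44) - 45) + 64) = -16*((336 - 45) + 64) = -16*(291 + 64) = -16*355 = -5680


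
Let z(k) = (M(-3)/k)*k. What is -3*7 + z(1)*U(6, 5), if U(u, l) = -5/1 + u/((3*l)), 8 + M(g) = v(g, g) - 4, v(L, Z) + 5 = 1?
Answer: 263/5 ≈ 52.600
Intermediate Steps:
v(L, Z) = -4 (v(L, Z) = -5 + 1 = -4)
M(g) = -16 (M(g) = -8 + (-4 - 4) = -8 - 8 = -16)
z(k) = -16 (z(k) = (-16/k)*k = -16)
U(u, l) = -5 + u/(3*l) (U(u, l) = -5*1 + u*(1/(3*l)) = -5 + u/(3*l))
-3*7 + z(1)*U(6, 5) = -3*7 - 16*(-5 + (⅓)*6/5) = -21 - 16*(-5 + (⅓)*6*(⅕)) = -21 - 16*(-5 + ⅖) = -21 - 16*(-23/5) = -21 + 368/5 = 263/5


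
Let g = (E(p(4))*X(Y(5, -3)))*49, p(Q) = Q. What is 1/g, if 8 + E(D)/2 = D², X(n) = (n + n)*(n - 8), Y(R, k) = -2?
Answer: 1/31360 ≈ 3.1888e-5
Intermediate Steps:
X(n) = 2*n*(-8 + n) (X(n) = (2*n)*(-8 + n) = 2*n*(-8 + n))
E(D) = -16 + 2*D²
g = 31360 (g = ((-16 + 2*4²)*(2*(-2)*(-8 - 2)))*49 = ((-16 + 2*16)*(2*(-2)*(-10)))*49 = ((-16 + 32)*40)*49 = (16*40)*49 = 640*49 = 31360)
1/g = 1/31360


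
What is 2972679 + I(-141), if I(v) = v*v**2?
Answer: 169458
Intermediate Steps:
I(v) = v**3
2972679 + I(-141) = 2972679 + (-141)**3 = 2972679 - 2803221 = 169458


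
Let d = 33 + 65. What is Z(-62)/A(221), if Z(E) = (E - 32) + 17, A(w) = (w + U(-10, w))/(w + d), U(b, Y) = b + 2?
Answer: -24563/213 ≈ -115.32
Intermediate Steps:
U(b, Y) = 2 + b
d = 98
A(w) = (-8 + w)/(98 + w) (A(w) = (w + (2 - 10))/(w + 98) = (w - 8)/(98 + w) = (-8 + w)/(98 + w))
Z(E) = -15 + E (Z(E) = (-32 + E) + 17 = -15 + E)
Z(-62)/A(221) = (-15 - 62)/(((-8 + 221)/(98 + 221))) = -77/(213/319) = -77/((1/319)*213) = -77/213/319 = -77*319/213 = -24563/213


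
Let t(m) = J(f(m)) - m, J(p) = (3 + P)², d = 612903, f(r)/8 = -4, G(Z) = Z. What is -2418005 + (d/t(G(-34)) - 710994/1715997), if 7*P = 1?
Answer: -2956479444583197/1229797850 ≈ -2.4040e+6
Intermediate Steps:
P = ⅐ (P = (⅐)*1 = ⅐ ≈ 0.14286)
f(r) = -32 (f(r) = 8*(-4) = -32)
J(p) = 484/49 (J(p) = (3 + ⅐)² = (22/7)² = 484/49)
t(m) = 484/49 - m
-2418005 + (d/t(G(-34)) - 710994/1715997) = -2418005 + (612903/(484/49 - 1*(-34)) - 710994/1715997) = -2418005 + (612903/(484/49 + 34) - 710994*1/1715997) = -2418005 + (612903/(2150/49) - 236998/571999) = -2418005 + (612903*(49/2150) - 236998/571999) = -2418005 + (30032247/2150 - 236998/571999) = -2418005 + 17177905706053/1229797850 = -2956479444583197/1229797850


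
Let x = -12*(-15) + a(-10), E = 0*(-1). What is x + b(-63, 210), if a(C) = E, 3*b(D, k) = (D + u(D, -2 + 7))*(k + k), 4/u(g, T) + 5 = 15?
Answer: -8584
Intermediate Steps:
E = 0
u(g, T) = 2/5 (u(g, T) = 4/(-5 + 15) = 4/10 = 4*(1/10) = 2/5)
b(D, k) = 2*k*(2/5 + D)/3 (b(D, k) = ((D + 2/5)*(k + k))/3 = ((2/5 + D)*(2*k))/3 = (2*k*(2/5 + D))/3 = 2*k*(2/5 + D)/3)
a(C) = 0
x = 180 (x = -12*(-15) + 0 = 180 + 0 = 180)
x + b(-63, 210) = 180 + (2/15)*210*(2 + 5*(-63)) = 180 + (2/15)*210*(2 - 315) = 180 + (2/15)*210*(-313) = 180 - 8764 = -8584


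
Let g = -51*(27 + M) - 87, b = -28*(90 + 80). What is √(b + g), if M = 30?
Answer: I*√7754 ≈ 88.057*I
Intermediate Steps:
b = -4760 (b = -28*170 = -4760)
g = -2994 (g = -51*(27 + 30) - 87 = -51*57 - 87 = -2907 - 87 = -2994)
√(b + g) = √(-4760 - 2994) = √(-7754) = I*√7754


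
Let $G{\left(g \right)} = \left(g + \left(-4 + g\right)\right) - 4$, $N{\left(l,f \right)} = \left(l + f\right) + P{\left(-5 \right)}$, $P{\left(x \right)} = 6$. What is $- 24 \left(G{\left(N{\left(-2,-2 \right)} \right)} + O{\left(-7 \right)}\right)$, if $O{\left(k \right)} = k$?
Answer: $264$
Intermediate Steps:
$N{\left(l,f \right)} = 6 + f + l$ ($N{\left(l,f \right)} = \left(l + f\right) + 6 = \left(f + l\right) + 6 = 6 + f + l$)
$G{\left(g \right)} = -8 + 2 g$ ($G{\left(g \right)} = \left(-4 + 2 g\right) - 4 = -8 + 2 g$)
$- 24 \left(G{\left(N{\left(-2,-2 \right)} \right)} + O{\left(-7 \right)}\right) = - 24 \left(\left(-8 + 2 \left(6 - 2 - 2\right)\right) - 7\right) = - 24 \left(\left(-8 + 2 \cdot 2\right) - 7\right) = - 24 \left(\left(-8 + 4\right) - 7\right) = - 24 \left(-4 - 7\right) = \left(-24\right) \left(-11\right) = 264$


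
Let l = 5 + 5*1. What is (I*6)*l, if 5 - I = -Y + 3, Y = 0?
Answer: 120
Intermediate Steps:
I = 2 (I = 5 - (-1*0 + 3) = 5 - (0 + 3) = 5 - 1*3 = 5 - 3 = 2)
l = 10 (l = 5 + 5 = 10)
(I*6)*l = (2*6)*10 = 12*10 = 120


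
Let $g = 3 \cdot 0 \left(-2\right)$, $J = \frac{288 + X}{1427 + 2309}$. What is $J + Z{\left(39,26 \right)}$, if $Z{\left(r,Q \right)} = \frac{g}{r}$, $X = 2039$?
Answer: $\frac{2327}{3736} \approx 0.62286$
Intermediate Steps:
$J = \frac{2327}{3736}$ ($J = \frac{288 + 2039}{1427 + 2309} = \frac{2327}{3736} \approx 0.62286$)
$g = 0$ ($g = 0 \left(-2\right) = 0$)
$Z{\left(r,Q \right)} = 0$ ($Z{\left(r,Q \right)} = \frac{0}{r} = 0$)
$J + Z{\left(39,26 \right)} = \frac{2327}{3736} + 0 = \frac{2327}{3736}$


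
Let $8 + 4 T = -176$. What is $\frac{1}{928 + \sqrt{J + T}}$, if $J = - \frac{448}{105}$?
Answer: $\frac{240}{222733} - \frac{i \sqrt{11310}}{12918514} \approx 0.0010775 - 8.2323 \cdot 10^{-6} i$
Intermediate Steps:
$T = -46$ ($T = -2 + \frac{1}{4} \left(-176\right) = -2 - 44 = -46$)
$J = - \frac{64}{15}$ ($J = \left(-448\right) \frac{1}{105} = - \frac{64}{15} \approx -4.2667$)
$\frac{1}{928 + \sqrt{J + T}} = \frac{1}{928 + \sqrt{- \frac{64}{15} - 46}} = \frac{1}{928 + \sqrt{- \frac{754}{15}}} = \frac{1}{928 + \frac{i \sqrt{11310}}{15}}$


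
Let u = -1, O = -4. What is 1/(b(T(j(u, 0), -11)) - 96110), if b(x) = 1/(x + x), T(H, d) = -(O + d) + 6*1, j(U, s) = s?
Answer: -42/4036619 ≈ -1.0405e-5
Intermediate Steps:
T(H, d) = 10 - d (T(H, d) = -(-4 + d) + 6*1 = (4 - d) + 6 = 10 - d)
b(x) = 1/(2*x)
1/(b(T(j(u, 0), -11)) - 96110) = 1/(1/(2*(10 - 1*(-11))) - 96110) = 1/(1/(2*(10 + 11)) - 96110) = 1/((½)/21 - 96110) = 1/((½)*(1/21) - 96110) = 1/(1/42 - 96110) = 1/(-4036619/42) = -42/4036619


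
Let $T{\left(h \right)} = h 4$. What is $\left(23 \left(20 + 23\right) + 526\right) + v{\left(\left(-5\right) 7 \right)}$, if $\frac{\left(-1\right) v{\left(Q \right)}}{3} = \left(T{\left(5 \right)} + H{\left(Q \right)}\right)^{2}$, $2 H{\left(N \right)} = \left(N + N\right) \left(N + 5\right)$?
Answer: $-3433185$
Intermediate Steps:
$H{\left(N \right)} = N \left(5 + N\right)$ ($H{\left(N \right)} = \frac{\left(N + N\right) \left(N + 5\right)}{2} = \frac{2 N \left(5 + N\right)}{2} = N \left(5 + N\right)$)
$T{\left(h \right)} = 4 h$
$v{\left(Q \right)} = - 3 \left(20 + Q \left(5 + Q\right)\right)^{2}$ ($v{\left(Q \right)} = - 3 \left(4 \cdot 5 + Q \left(5 + Q\right)\right)^{2} = - 3 \left(20 + Q \left(5 + Q\right)\right)^{2}$)
$\left(23 \left(20 + 23\right) + 526\right) + v{\left(\left(-5\right) 7 \right)} = \left(23 \left(20 + 23\right) + 526\right) - 3 \left(20 + \left(-5\right) 7 \left(5 - 35\right)\right)^{2} = \left(23 \cdot 43 + 526\right) - 3 \left(20 - 35 \left(5 - 35\right)\right)^{2} = \left(989 + 526\right) - 3 \left(20 - -1050\right)^{2} = 1515 - 3 \left(20 + 1050\right)^{2} = 1515 - 3 \cdot 1070^{2} = 1515 - 3434700 = -3433185$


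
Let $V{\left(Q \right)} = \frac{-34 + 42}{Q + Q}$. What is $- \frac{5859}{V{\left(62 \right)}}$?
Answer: $- \frac{181629}{2} \approx -90815.0$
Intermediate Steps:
$V{\left(Q \right)} = \frac{4}{Q}$ ($V{\left(Q \right)} = \frac{8}{2 Q} = 8 \frac{1}{2 Q} = \frac{4}{Q}$)
$- \frac{5859}{V{\left(62 \right)}} = - \frac{5859}{4 \cdot \frac{1}{62}} = - \frac{5859}{\frac{2}{31}} = \left(-5859\right) \frac{31}{2} = - \frac{181629}{2}$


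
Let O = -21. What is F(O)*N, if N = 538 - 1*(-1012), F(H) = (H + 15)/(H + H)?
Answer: 1550/7 ≈ 221.43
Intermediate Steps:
F(H) = (15 + H)/(2*H) (F(H) = (15 + H)/((2*H)) = (15 + H)*(1/(2*H)) = (15 + H)/(2*H))
N = 1550 (N = 538 + 1012 = 1550)
F(O)*N = ((½)*(15 - 21)/(-21))*1550 = ((½)*(-1/21)*(-6))*1550 = (⅐)*1550 = 1550/7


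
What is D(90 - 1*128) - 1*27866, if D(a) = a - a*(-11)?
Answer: -28322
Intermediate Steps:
D(a) = 12*a (D(a) = a - (-11)*a = a + 11*a = 12*a)
D(90 - 1*128) - 1*27866 = 12*(90 - 1*128) - 1*27866 = 12*(90 - 128) - 27866 = 12*(-38) - 27866 = -456 - 27866 = -28322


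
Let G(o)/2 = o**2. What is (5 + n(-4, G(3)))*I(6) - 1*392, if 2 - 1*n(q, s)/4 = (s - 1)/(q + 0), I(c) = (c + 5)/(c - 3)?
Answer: -282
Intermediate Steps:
G(o) = 2*o**2
I(c) = (5 + c)/(-3 + c)
n(q, s) = 8 - 4*(-1 + s)/q (n(q, s) = 8 - 4*(s - 1)/(q + 0) = 8 - 4*(-1 + s)/q)
(5 + n(-4, G(3)))*I(6) - 1*392 = (5 + 4*(1 - 2*3**2 + 2*(-4))/(-4))*((5 + 6)/(-3 + 6)) - 1*392 = (5 + 4*(-1/4)*(1 - 2*9 - 8))*(11/3) - 392 = (5 + 4*(-1/4)*(1 - 1*18 - 8))*((1/3)*11) - 392 = (5 + 4*(-1/4)*(1 - 18 - 8))*(11/3) - 392 = (5 + 4*(-1/4)*(-25))*(11/3) - 392 = (5 + 25)*(11/3) - 392 = 30*(11/3) - 392 = 110 - 392 = -282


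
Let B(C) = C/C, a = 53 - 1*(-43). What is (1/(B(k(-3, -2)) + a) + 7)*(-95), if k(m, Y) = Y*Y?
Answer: -64600/97 ≈ -665.98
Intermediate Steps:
k(m, Y) = Y**2
a = 96 (a = 53 + 43 = 96)
B(C) = 1
(1/(B(k(-3, -2)) + a) + 7)*(-95) = (1/(1 + 96) + 7)*(-95) = (1/97 + 7)*(-95) = (680/97)*(-95) = -64600/97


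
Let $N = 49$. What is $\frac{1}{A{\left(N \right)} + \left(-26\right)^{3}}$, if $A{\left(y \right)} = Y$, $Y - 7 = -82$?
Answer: $- \frac{1}{17651} \approx -5.6654 \cdot 10^{-5}$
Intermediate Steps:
$Y = -75$ ($Y = 7 - 82 = -75$)
$A{\left(y \right)} = -75$
$\frac{1}{A{\left(N \right)} + \left(-26\right)^{3}} = \frac{1}{-75 + \left(-26\right)^{3}} = \frac{1}{-75 - 17576} = \frac{1}{-17651} = - \frac{1}{17651}$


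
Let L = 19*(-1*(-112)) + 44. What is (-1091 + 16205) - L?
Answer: 12942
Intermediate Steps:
L = 2172 (L = 19*112 + 44 = 2128 + 44 = 2172)
(-1091 + 16205) - L = (-1091 + 16205) - 1*2172 = 15114 - 2172 = 12942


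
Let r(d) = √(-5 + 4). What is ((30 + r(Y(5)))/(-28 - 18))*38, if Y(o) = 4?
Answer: -570/23 - 19*I/23 ≈ -24.783 - 0.82609*I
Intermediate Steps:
r(d) = I (r(d) = √(-1) = I)
((30 + r(Y(5)))/(-28 - 18))*38 = ((30 + I)/(-28 - 18))*38 = ((30 + I)/(-46))*38 = ((30 + I)*(-1/46))*38 = (-15/23 - I/46)*38 = -570/23 - 19*I/23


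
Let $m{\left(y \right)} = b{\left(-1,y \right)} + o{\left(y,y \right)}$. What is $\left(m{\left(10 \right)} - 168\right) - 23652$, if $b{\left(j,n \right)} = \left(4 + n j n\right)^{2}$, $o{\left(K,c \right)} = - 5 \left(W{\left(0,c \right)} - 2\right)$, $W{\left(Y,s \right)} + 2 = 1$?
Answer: $-14589$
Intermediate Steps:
$W{\left(Y,s \right)} = -1$ ($W{\left(Y,s \right)} = -2 + 1 = -1$)
$o{\left(K,c \right)} = 15$ ($o{\left(K,c \right)} = - 5 \left(-1 - 2\right) = \left(-5\right) \left(-3\right) = 15$)
$b{\left(j,n \right)} = \left(4 + j n^{2}\right)^{2}$ ($b{\left(j,n \right)} = \left(4 + j n n\right)^{2} = \left(4 + j n^{2}\right)^{2}$)
$m{\left(y \right)} = 15 + \left(4 - y^{2}\right)^{2}$ ($m{\left(y \right)} = \left(4 - y^{2}\right)^{2} + 15 = 15 + \left(4 - y^{2}\right)^{2}$)
$\left(m{\left(10 \right)} - 168\right) - 23652 = \left(\left(15 + \left(-4 + 10^{2}\right)^{2}\right) - 168\right) - 23652 = \left(\left(15 + \left(-4 + 100\right)^{2}\right) - 168\right) - 23652 = \left(\left(15 + 96^{2}\right) - 168\right) - 23652 = \left(\left(15 + 9216\right) - 168\right) - 23652 = \left(9231 - 168\right) - 23652 = 9063 - 23652 = -14589$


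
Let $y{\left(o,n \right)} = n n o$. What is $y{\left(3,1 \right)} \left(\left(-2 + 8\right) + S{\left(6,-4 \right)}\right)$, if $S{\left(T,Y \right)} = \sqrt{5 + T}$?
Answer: $18 + 3 \sqrt{11} \approx 27.95$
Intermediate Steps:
$y{\left(o,n \right)} = o n^{2}$ ($y{\left(o,n \right)} = n^{2} o = o n^{2}$)
$y{\left(3,1 \right)} \left(\left(-2 + 8\right) + S{\left(6,-4 \right)}\right) = 3 \cdot 1^{2} \left(\left(-2 + 8\right) + \sqrt{5 + 6}\right) = 3 \cdot 1 \left(6 + \sqrt{11}\right) = 3 \left(6 + \sqrt{11}\right) = 18 + 3 \sqrt{11}$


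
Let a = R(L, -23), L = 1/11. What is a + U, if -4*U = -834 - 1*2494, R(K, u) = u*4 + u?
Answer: 717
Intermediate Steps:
L = 1/11 ≈ 0.090909
R(K, u) = 5*u (R(K, u) = 4*u + u = 5*u)
a = -115 (a = 5*(-23) = -115)
U = 832 (U = -(-834 - 1*2494)/4 = -(-834 - 2494)/4 = -¼*(-3328) = 832)
a + U = -115 + 832 = 717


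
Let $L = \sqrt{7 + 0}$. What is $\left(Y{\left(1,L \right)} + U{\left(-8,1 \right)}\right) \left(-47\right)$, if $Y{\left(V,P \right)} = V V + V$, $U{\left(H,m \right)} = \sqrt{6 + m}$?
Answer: $-94 - 47 \sqrt{7} \approx -218.35$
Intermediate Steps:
$L = \sqrt{7} \approx 2.6458$
$Y{\left(V,P \right)} = V + V^{2}$ ($Y{\left(V,P \right)} = V^{2} + V = V + V^{2}$)
$\left(Y{\left(1,L \right)} + U{\left(-8,1 \right)}\right) \left(-47\right) = \left(1 \left(1 + 1\right) + \sqrt{6 + 1}\right) \left(-47\right) = \left(1 \cdot 2 + \sqrt{7}\right) \left(-47\right) = \left(2 + \sqrt{7}\right) \left(-47\right) = -94 - 47 \sqrt{7}$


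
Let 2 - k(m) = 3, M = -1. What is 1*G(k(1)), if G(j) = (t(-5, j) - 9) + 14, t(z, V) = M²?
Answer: 6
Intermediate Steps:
k(m) = -1 (k(m) = 2 - 1*3 = 2 - 3 = -1)
t(z, V) = 1 (t(z, V) = (-1)² = 1)
G(j) = 6 (G(j) = (1 - 9) + 14 = -8 + 14 = 6)
1*G(k(1)) = 1*6 = 6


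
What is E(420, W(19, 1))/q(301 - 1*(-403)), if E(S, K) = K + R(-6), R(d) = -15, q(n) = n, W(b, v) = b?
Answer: 1/176 ≈ 0.0056818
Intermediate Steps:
E(S, K) = -15 + K (E(S, K) = K - 15 = -15 + K)
E(420, W(19, 1))/q(301 - 1*(-403)) = (-15 + 19)/(301 - 1*(-403)) = 4/(301 + 403) = 4/704 = 4*(1/704) = 1/176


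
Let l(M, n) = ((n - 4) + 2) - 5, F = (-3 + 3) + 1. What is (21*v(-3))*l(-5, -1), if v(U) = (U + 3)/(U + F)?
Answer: 0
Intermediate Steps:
F = 1 (F = 0 + 1 = 1)
l(M, n) = -7 + n (l(M, n) = ((-4 + n) + 2) - 5 = (-2 + n) - 5 = -7 + n)
v(U) = (3 + U)/(1 + U) (v(U) = (U + 3)/(U + 1) = (3 + U)/(1 + U))
(21*v(-3))*l(-5, -1) = (21*((3 - 3)/(1 - 3)))*(-7 - 1) = (21*(0/(-2)))*(-8) = (21*(-½*0))*(-8) = (21*0)*(-8) = 0*(-8) = 0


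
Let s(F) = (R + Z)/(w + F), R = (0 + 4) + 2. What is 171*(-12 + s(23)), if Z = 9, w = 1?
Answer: -15561/8 ≈ -1945.1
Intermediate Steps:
R = 6 (R = 4 + 2 = 6)
s(F) = 15/(1 + F) (s(F) = (6 + 9)/(1 + F) = 15/(1 + F))
171*(-12 + s(23)) = 171*(-12 + 15/(1 + 23)) = 171*(-12 + 15/24) = 171*(-12 + 15*(1/24)) = 171*(-12 + 5/8) = 171*(-91/8) = -15561/8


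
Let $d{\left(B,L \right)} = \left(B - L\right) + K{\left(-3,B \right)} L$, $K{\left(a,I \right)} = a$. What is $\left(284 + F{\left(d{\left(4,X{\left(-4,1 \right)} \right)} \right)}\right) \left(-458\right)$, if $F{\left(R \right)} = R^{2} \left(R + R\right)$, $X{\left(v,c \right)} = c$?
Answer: $-130072$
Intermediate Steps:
$d{\left(B,L \right)} = B - 4 L$ ($d{\left(B,L \right)} = \left(B - L\right) - 3 L = B - 4 L$)
$F{\left(R \right)} = 2 R^{3}$ ($F{\left(R \right)} = R^{2} \cdot 2 R = 2 R^{3}$)
$\left(284 + F{\left(d{\left(4,X{\left(-4,1 \right)} \right)} \right)}\right) \left(-458\right) = \left(284 + 2 \left(4 - 4\right)^{3}\right) \left(-458\right) = \left(284 + 2 \cdot 0^{3}\right) \left(-458\right) = \left(284 + 2 \cdot 0\right) \left(-458\right) = \left(284 + 0\right) \left(-458\right) = 284 \left(-458\right) = -130072$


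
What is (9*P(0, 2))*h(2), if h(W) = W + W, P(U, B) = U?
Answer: 0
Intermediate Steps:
h(W) = 2*W
(9*P(0, 2))*h(2) = (9*0)*(2*2) = 0*4 = 0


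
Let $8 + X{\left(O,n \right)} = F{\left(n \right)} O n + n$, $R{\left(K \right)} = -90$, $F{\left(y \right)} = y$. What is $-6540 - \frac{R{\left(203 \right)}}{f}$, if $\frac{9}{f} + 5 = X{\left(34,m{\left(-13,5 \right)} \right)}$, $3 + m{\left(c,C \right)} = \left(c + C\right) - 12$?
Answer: $172960$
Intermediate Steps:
$m{\left(c,C \right)} = -15 + C + c$ ($m{\left(c,C \right)} = -3 - \left(12 - C - c\right) = -3 + \left(-12 + C + c\right) = -15 + C + c$)
$X{\left(O,n \right)} = -8 + n + O n^{2}$ ($X{\left(O,n \right)} = -8 + \left(n O n + n\right) = -8 + \left(O n n + n\right) = -8 + \left(O n^{2} + n\right) = -8 + \left(n + O n^{2}\right) = -8 + n + O n^{2}$)
$f = \frac{9}{17950}$ ($f = \frac{9}{-5 - \left(31 - 34 \left(-15 + 5 - 13\right)^{2}\right)} = \frac{9}{-5 - \left(31 - 17986\right)} = \frac{9}{-5 - -17955} = \frac{9}{-5 + 17955} = \frac{9}{17950} \approx 0.00050139$)
$-6540 - \frac{R{\left(203 \right)}}{f} = -6540 - - \frac{90}{\frac{9}{17950}} = -6540 - \left(-90\right) \frac{17950}{9} = -6540 - -179500 = -6540 + 179500 = 172960$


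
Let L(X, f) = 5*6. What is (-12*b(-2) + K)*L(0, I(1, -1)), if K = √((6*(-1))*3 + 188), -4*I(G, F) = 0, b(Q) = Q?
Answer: 720 + 30*√170 ≈ 1111.2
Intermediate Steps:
I(G, F) = 0 (I(G, F) = -¼*0 = 0)
L(X, f) = 30
K = √170 (K = √(-6*3 + 188) = √(-18 + 188) = √170 ≈ 13.038)
(-12*b(-2) + K)*L(0, I(1, -1)) = (-12*(-2) + √170)*30 = (24 + √170)*30 = 720 + 30*√170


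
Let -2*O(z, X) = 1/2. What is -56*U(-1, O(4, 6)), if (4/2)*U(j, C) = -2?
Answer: 56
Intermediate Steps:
O(z, X) = -¼ (O(z, X) = -½/2 = -½*½ = -¼)
U(j, C) = -1 (U(j, C) = (½)*(-2) = -1)
-56*U(-1, O(4, 6)) = -56*(-1) = 56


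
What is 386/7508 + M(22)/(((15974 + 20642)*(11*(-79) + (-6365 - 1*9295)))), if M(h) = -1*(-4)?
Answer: 7300536046/142001118341 ≈ 0.051412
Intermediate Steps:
M(h) = 4
386/7508 + M(22)/(((15974 + 20642)*(11*(-79) + (-6365 - 1*9295)))) = 386/7508 + 4/(((15974 + 20642)*(11*(-79) + (-6365 - 1*9295)))) = 386*(1/7508) + 4/((36616*(-869 + (-6365 - 9295)))) = 193/3754 + 4/((36616*(-869 - 15660))) = 193/3754 + 4/((36616*(-16529))) = 193/3754 + 4/(-605225864) = 193/3754 + 4*(-1/605225864) = 193/3754 - 1/151306466 = 7300536046/142001118341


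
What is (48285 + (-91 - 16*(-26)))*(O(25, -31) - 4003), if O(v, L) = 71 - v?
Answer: -192349770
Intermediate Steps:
(48285 + (-91 - 16*(-26)))*(O(25, -31) - 4003) = (48285 + (-91 - 16*(-26)))*((71 - 1*25) - 4003) = (48285 + (-91 + 416))*((71 - 25) - 4003) = (48285 + 325)*(46 - 4003) = 48610*(-3957) = -192349770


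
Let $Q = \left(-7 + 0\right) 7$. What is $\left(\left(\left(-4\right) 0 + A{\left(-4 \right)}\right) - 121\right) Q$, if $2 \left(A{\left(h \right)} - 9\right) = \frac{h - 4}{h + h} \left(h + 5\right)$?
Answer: $\frac{10927}{2} \approx 5463.5$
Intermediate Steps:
$Q = -49$ ($Q = \left(-7\right) 7 = -49$)
$A{\left(h \right)} = 9 + \frac{\left(-4 + h\right) \left(5 + h\right)}{4 h}$ ($A{\left(h \right)} = 9 + \frac{\frac{h - 4}{h + h} \left(h + 5\right)}{2} = 9 + \frac{\frac{-4 + h}{2 h} \left(5 + h\right)}{2} = 9 + \frac{\frac{1}{2} \frac{1}{h} \left(-4 + h\right) \left(5 + h\right)}{2} = 9 + \frac{\left(-4 + h\right) \left(5 + h\right)}{4 h}$)
$\left(\left(\left(-4\right) 0 + A{\left(-4 \right)}\right) - 121\right) Q = \left(\left(\left(-4\right) 0 + \frac{-20 - 4 \left(37 - 4\right)}{4 \left(-4\right)}\right) - 121\right) \left(-49\right) = \left(\left(0 + \frac{1}{4} \left(- \frac{1}{4}\right) \left(-20 - 132\right)\right) - 121\right) \left(-49\right) = \left(\left(0 + \frac{1}{4} \left(- \frac{1}{4}\right) \left(-152\right)\right) - 121\right) \left(-49\right) = \left(\left(0 + \frac{19}{2}\right) - 121\right) \left(-49\right) = \left(\frac{19}{2} - 121\right) \left(-49\right) = \left(- \frac{223}{2}\right) \left(-49\right) = \frac{10927}{2}$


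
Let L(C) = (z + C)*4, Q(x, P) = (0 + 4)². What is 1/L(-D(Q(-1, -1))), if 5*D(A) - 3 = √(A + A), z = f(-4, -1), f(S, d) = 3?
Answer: 15/112 + 5*√2/112 ≈ 0.19706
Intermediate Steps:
Q(x, P) = 16 (Q(x, P) = 4² = 16)
z = 3
D(A) = ⅗ + √2*√A/5 (D(A) = ⅗ + √(A + A)/5 = ⅗ + √(2*A)/5 = ⅗ + (√2*√A)/5 = ⅗ + √2*√A/5)
L(C) = 12 + 4*C (L(C) = (3 + C)*4 = 12 + 4*C)
1/L(-D(Q(-1, -1))) = 1/(12 + 4*(-(⅗ + √2*√16/5))) = 1/(12 + 4*(-(⅗ + (⅕)*√2*4))) = 1/(12 + 4*(-(⅗ + 4*√2/5))) = 1/(12 + 4*(-⅗ - 4*√2/5)) = 1/(12 + (-12/5 - 16*√2/5)) = 1/(48/5 - 16*√2/5)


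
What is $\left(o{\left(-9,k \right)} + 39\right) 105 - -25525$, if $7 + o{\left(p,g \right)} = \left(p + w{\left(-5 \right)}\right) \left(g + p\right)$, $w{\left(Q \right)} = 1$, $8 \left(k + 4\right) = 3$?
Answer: $39490$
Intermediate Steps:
$k = - \frac{29}{8}$ ($k = -4 + \frac{1}{8} \cdot 3 = -4 + \frac{3}{8} = - \frac{29}{8} \approx -3.625$)
$o{\left(p,g \right)} = -7 + \left(1 + p\right) \left(g + p\right)$ ($o{\left(p,g \right)} = -7 + \left(p + 1\right) \left(g + p\right) = -7 + \left(1 + p\right) \left(g + p\right)$)
$\left(o{\left(-9,k \right)} + 39\right) 105 - -25525 = \left(\left(-7 - \frac{29}{8} - 9 + \left(-9\right)^{2} - - \frac{261}{8}\right) + 39\right) 105 - -25525 = \left(\left(-7 - \frac{29}{8} - 9 + 81 + \frac{261}{8}\right) + 39\right) 105 + 25525 = \left(94 + 39\right) 105 + 25525 = 133 \cdot 105 + 25525 = 13965 + 25525 = 39490$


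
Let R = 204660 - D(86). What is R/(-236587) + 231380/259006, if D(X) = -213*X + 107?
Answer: -1491713083/30638726261 ≈ -0.048687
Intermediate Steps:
D(X) = 107 - 213*X
R = 222871 (R = 204660 - (107 - 213*86) = 204660 - (107 - 18318) = 204660 - 1*(-18211) = 204660 + 18211 = 222871)
R/(-236587) + 231380/259006 = 222871/(-236587) + 231380/259006 = 222871*(-1/236587) + 231380*(1/259006) = -222871/236587 + 115690/129503 = -1491713083/30638726261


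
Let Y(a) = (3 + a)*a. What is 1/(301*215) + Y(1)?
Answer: 258861/64715 ≈ 4.0000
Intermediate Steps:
Y(a) = a*(3 + a)
1/(301*215) + Y(1) = 1/(301*215) + 1*(3 + 1) = (1/301)*(1/215) + 1*4 = 1/64715 + 4 = 258861/64715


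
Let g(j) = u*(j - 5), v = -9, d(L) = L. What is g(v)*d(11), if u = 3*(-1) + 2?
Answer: 154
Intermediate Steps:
u = -1 (u = -3 + 2 = -1)
g(j) = 5 - j (g(j) = -(j - 5) = -(-5 + j) = 5 - j)
g(v)*d(11) = (5 - 1*(-9))*11 = (5 + 9)*11 = 14*11 = 154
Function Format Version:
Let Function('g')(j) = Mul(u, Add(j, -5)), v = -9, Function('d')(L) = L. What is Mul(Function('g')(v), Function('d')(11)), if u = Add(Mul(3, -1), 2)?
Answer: 154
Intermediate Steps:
u = -1 (u = Add(-3, 2) = -1)
Function('g')(j) = Add(5, Mul(-1, j)) (Function('g')(j) = Mul(-1, Add(j, -5)) = Mul(-1, Add(-5, j)) = Add(5, Mul(-1, j)))
Mul(Function('g')(v), Function('d')(11)) = Mul(Add(5, Mul(-1, -9)), 11) = Mul(Add(5, 9), 11) = Mul(14, 11) = 154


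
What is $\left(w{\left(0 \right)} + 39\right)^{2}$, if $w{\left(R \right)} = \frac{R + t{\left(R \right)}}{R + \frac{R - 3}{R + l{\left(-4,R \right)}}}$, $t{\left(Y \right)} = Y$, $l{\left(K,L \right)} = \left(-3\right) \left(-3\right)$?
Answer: $1521$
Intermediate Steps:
$l{\left(K,L \right)} = 9$
$w{\left(R \right)} = \frac{2 R}{R + \frac{-3 + R}{9 + R}}$ ($w{\left(R \right)} = \frac{R + R}{R + \frac{R - 3}{R + 9}} = \frac{2 R}{R + \frac{-3 + R}{9 + R}}$)
$\left(w{\left(0 \right)} + 39\right)^{2} = \left(2 \cdot 0 \frac{1}{-3 + 0^{2} + 10 \cdot 0} \left(9 + 0\right) + 39\right)^{2} = \left(2 \cdot 0 \frac{1}{-3 + 0 + 0} \cdot 9 + 39\right)^{2} = \left(2 \cdot 0 \frac{1}{-3} \cdot 9 + 39\right)^{2} = \left(2 \cdot 0 \left(- \frac{1}{3}\right) 9 + 39\right)^{2} = \left(0 + 39\right)^{2} = 39^{2} = 1521$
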